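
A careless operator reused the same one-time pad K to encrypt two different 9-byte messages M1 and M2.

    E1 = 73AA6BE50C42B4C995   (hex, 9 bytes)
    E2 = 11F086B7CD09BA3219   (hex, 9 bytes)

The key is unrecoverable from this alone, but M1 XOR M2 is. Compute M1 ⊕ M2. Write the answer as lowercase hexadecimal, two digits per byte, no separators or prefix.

E1 ⊕ E2 = (M1 ⊕ K) ⊕ (M2 ⊕ K) = M1 ⊕ M2 — the shared key cancels under XOR.
byte 0: 73 XOR 11 = 62
byte 1: aa XOR f0 = 5a
byte 2: 6b XOR 86 = ed
byte 3: e5 XOR b7 = 52
byte 4: 0c XOR cd = c1
byte 5: 42 XOR 09 = 4b
byte 6: b4 XOR ba = 0e
byte 7: c9 XOR 32 = fb
byte 8: 95 XOR 19 = 8c

625aed52c14b0efb8c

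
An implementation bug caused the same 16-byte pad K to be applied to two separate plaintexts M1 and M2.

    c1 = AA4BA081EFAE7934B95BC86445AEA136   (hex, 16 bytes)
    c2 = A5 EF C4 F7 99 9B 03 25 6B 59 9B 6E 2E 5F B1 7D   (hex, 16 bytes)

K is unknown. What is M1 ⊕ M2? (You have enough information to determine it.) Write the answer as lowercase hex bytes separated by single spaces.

0f a4 64 76 76 35 7a 11 d2 02 53 0a 6b f1 10 4b

c1 ⊕ c2 = (M1 ⊕ K) ⊕ (M2 ⊕ K) = M1 ⊕ M2 — the shared key cancels under XOR.
10101010 ⊕ 10100101 = 00001111
01001011 ⊕ 11101111 = 10100100
10100000 ⊕ 11000100 = 01100100
10000001 ⊕ 11110111 = 01110110
11101111 ⊕ 10011001 = 01110110
10101110 ⊕ 10011011 = 00110101
01111001 ⊕ 00000011 = 01111010
00110100 ⊕ 00100101 = 00010001
10111001 ⊕ 01101011 = 11010010
01011011 ⊕ 01011001 = 00000010
11001000 ⊕ 10011011 = 01010011
01100100 ⊕ 01101110 = 00001010
01000101 ⊕ 00101110 = 01101011
10101110 ⊕ 01011111 = 11110001
10100001 ⊕ 10110001 = 00010000
00110110 ⊕ 01111101 = 01001011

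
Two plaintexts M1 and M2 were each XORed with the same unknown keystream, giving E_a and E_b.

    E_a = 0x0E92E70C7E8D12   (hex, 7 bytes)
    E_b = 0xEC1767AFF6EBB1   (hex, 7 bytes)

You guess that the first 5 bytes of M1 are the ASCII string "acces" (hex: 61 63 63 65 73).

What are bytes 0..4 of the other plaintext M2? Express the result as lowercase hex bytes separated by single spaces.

First, E_a ⊕ E_b = (M1 ⊕ K) ⊕ (M2 ⊕ K) = M1 ⊕ M2, so the key drops out. Then M2 = (M1 ⊕ M2) ⊕ M1 over the first 5 bytes.
byte 0: (0e ^ ec) ^ 61 = e2 ^ 61 = 83
byte 1: (92 ^ 17) ^ 63 = 85 ^ 63 = e6
byte 2: (e7 ^ 67) ^ 63 = 80 ^ 63 = e3
byte 3: (0c ^ af) ^ 65 = a3 ^ 65 = c6
byte 4: (7e ^ f6) ^ 73 = 88 ^ 73 = fb

83 e6 e3 c6 fb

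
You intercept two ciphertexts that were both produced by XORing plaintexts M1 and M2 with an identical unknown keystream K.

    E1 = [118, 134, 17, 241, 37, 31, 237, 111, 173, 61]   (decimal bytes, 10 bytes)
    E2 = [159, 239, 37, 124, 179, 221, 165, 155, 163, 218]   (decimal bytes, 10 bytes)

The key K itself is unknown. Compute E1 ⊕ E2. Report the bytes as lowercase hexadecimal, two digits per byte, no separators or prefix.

E1 ⊕ E2 = (M1 ⊕ K) ⊕ (M2 ⊕ K) = M1 ⊕ M2 — the shared key cancels under XOR.
76 ^ 9f = e9
86 ^ ef = 69
11 ^ 25 = 34
f1 ^ 7c = 8d
25 ^ b3 = 96
1f ^ dd = c2
ed ^ a5 = 48
6f ^ 9b = f4
ad ^ a3 = 0e
3d ^ da = e7

e969348d96c248f40ee7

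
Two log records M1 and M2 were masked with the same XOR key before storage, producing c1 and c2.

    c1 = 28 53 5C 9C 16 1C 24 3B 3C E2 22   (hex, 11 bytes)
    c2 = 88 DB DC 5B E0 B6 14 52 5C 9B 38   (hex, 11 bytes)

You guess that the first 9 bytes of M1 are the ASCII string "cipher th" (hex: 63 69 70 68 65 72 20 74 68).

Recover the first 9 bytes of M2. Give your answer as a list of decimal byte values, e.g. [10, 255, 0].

[195, 225, 240, 175, 147, 216, 16, 29, 8]

First, c1 ⊕ c2 = (M1 ⊕ K) ⊕ (M2 ⊕ K) = M1 ⊕ M2, so the key drops out. Then M2 = (M1 ⊕ M2) ⊕ M1 over the first 9 bytes.
byte 0: (28 XOR 88) XOR 63 = a0 XOR 63 = c3
byte 1: (53 XOR db) XOR 69 = 88 XOR 69 = e1
byte 2: (5c XOR dc) XOR 70 = 80 XOR 70 = f0
byte 3: (9c XOR 5b) XOR 68 = c7 XOR 68 = af
byte 4: (16 XOR e0) XOR 65 = f6 XOR 65 = 93
byte 5: (1c XOR b6) XOR 72 = aa XOR 72 = d8
byte 6: (24 XOR 14) XOR 20 = 30 XOR 20 = 10
byte 7: (3b XOR 52) XOR 74 = 69 XOR 74 = 1d
byte 8: (3c XOR 5c) XOR 68 = 60 XOR 68 = 08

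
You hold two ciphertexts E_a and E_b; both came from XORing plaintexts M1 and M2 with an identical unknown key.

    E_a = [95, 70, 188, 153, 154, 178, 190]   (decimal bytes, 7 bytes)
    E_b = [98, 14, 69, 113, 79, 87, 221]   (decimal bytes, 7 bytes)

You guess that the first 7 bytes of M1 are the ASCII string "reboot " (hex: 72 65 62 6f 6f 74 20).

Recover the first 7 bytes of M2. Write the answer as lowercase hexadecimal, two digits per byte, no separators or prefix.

4f2d9b87ba9143

First, E_a ⊕ E_b = (M1 ⊕ K) ⊕ (M2 ⊕ K) = M1 ⊕ M2, so the key drops out. Then M2 = (M1 ⊕ M2) ⊕ M1 over the first 7 bytes.
byte 0: (5f xor 62) xor 72 = 3d xor 72 = 4f
byte 1: (46 xor 0e) xor 65 = 48 xor 65 = 2d
byte 2: (bc xor 45) xor 62 = f9 xor 62 = 9b
byte 3: (99 xor 71) xor 6f = e8 xor 6f = 87
byte 4: (9a xor 4f) xor 6f = d5 xor 6f = ba
byte 5: (b2 xor 57) xor 74 = e5 xor 74 = 91
byte 6: (be xor dd) xor 20 = 63 xor 20 = 43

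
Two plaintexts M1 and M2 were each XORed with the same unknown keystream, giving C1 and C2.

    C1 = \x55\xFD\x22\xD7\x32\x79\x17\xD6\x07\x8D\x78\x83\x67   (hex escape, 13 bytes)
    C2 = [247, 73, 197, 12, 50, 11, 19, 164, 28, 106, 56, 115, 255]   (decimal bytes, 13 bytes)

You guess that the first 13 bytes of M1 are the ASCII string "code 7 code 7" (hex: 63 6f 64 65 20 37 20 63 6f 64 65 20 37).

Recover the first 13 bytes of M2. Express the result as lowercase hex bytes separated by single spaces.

c1 db 83 be 20 45 24 11 74 83 25 d0 af

First, C1 ⊕ C2 = (M1 ⊕ K) ⊕ (M2 ⊕ K) = M1 ⊕ M2, so the key drops out. Then M2 = (M1 ⊕ M2) ⊕ M1 over the first 13 bytes.
byte 0: (55 ^ f7) ^ 63 = a2 ^ 63 = c1
byte 1: (fd ^ 49) ^ 6f = b4 ^ 6f = db
byte 2: (22 ^ c5) ^ 64 = e7 ^ 64 = 83
byte 3: (d7 ^ 0c) ^ 65 = db ^ 65 = be
byte 4: (32 ^ 32) ^ 20 = 00 ^ 20 = 20
byte 5: (79 ^ 0b) ^ 37 = 72 ^ 37 = 45
byte 6: (17 ^ 13) ^ 20 = 04 ^ 20 = 24
byte 7: (d6 ^ a4) ^ 63 = 72 ^ 63 = 11
byte 8: (07 ^ 1c) ^ 6f = 1b ^ 6f = 74
byte 9: (8d ^ 6a) ^ 64 = e7 ^ 64 = 83
byte 10: (78 ^ 38) ^ 65 = 40 ^ 65 = 25
byte 11: (83 ^ 73) ^ 20 = f0 ^ 20 = d0
byte 12: (67 ^ ff) ^ 37 = 98 ^ 37 = af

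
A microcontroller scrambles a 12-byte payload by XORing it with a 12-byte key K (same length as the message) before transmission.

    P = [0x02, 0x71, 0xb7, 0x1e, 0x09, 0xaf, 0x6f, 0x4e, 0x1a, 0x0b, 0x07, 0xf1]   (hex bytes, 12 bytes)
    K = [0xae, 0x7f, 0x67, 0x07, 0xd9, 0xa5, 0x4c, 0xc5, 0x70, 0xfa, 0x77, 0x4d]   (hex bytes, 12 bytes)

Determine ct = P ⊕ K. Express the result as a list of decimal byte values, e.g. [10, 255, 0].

[172, 14, 208, 25, 208, 10, 35, 139, 106, 241, 112, 188]

02 XOR ae = ac
71 XOR 7f = 0e
b7 XOR 67 = d0
1e XOR 07 = 19
09 XOR d9 = d0
af XOR a5 = 0a
6f XOR 4c = 23
4e XOR c5 = 8b
1a XOR 70 = 6a
0b XOR fa = f1
07 XOR 77 = 70
f1 XOR 4d = bc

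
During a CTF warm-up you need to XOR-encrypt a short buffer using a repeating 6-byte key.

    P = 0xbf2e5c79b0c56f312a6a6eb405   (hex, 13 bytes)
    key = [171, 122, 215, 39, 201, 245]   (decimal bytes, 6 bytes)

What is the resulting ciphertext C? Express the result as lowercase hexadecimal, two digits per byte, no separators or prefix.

14548b5e7930c44bfd4da741ae

The 6-byte key repeats, so the effective keystream is ab 7a d7 27 c9 f5 ab 7a d7 27 c9 f5 ab.
byte 0: bf XOR ab = 14
byte 1: 2e XOR 7a = 54
byte 2: 5c XOR d7 = 8b
byte 3: 79 XOR 27 = 5e
byte 4: b0 XOR c9 = 79
byte 5: c5 XOR f5 = 30
byte 6: 6f XOR ab = c4
byte 7: 31 XOR 7a = 4b
byte 8: 2a XOR d7 = fd
byte 9: 6a XOR 27 = 4d
byte 10: 6e XOR c9 = a7
byte 11: b4 XOR f5 = 41
byte 12: 05 XOR ab = ae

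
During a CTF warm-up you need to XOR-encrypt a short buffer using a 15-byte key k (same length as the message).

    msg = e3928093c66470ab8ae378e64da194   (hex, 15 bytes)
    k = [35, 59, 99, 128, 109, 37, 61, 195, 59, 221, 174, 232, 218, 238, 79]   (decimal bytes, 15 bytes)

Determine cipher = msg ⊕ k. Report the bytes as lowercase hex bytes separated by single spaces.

c0 a9 e3 13 ab 41 4d 68 b1 3e d6 0e 97 4f db

byte 0: 11100011 XOR 00100011 = 11000000
byte 1: 10010010 XOR 00111011 = 10101001
byte 2: 10000000 XOR 01100011 = 11100011
byte 3: 10010011 XOR 10000000 = 00010011
byte 4: 11000110 XOR 01101101 = 10101011
byte 5: 01100100 XOR 00100101 = 01000001
byte 6: 01110000 XOR 00111101 = 01001101
byte 7: 10101011 XOR 11000011 = 01101000
byte 8: 10001010 XOR 00111011 = 10110001
byte 9: 11100011 XOR 11011101 = 00111110
byte 10: 01111000 XOR 10101110 = 11010110
byte 11: 11100110 XOR 11101000 = 00001110
byte 12: 01001101 XOR 11011010 = 10010111
byte 13: 10100001 XOR 11101110 = 01001111
byte 14: 10010100 XOR 01001111 = 11011011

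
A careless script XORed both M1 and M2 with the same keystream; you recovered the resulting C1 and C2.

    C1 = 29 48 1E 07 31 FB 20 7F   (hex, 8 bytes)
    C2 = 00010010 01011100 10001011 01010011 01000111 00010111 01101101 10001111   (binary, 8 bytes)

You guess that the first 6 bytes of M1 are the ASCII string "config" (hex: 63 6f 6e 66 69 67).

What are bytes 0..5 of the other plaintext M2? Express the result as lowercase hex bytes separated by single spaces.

58 7b fb 32 1f 8b

First, C1 ⊕ C2 = (M1 ⊕ K) ⊕ (M2 ⊕ K) = M1 ⊕ M2, so the key drops out. Then M2 = (M1 ⊕ M2) ⊕ M1 over the first 6 bytes.
byte 0: (29 ⊕ 12) ⊕ 63 = 3b ⊕ 63 = 58
byte 1: (48 ⊕ 5c) ⊕ 6f = 14 ⊕ 6f = 7b
byte 2: (1e ⊕ 8b) ⊕ 6e = 95 ⊕ 6e = fb
byte 3: (07 ⊕ 53) ⊕ 66 = 54 ⊕ 66 = 32
byte 4: (31 ⊕ 47) ⊕ 69 = 76 ⊕ 69 = 1f
byte 5: (fb ⊕ 17) ⊕ 67 = ec ⊕ 67 = 8b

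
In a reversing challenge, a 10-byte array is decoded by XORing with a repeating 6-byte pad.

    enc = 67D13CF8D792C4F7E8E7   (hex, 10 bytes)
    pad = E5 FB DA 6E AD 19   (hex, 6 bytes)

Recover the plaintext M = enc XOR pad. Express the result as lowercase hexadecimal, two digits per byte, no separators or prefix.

The 6-byte key repeats, so the effective keystream is e5 fb da 6e ad 19 e5 fb da 6e.
byte 0: 67 ⊕ e5 = 82
byte 1: d1 ⊕ fb = 2a
byte 2: 3c ⊕ da = e6
byte 3: f8 ⊕ 6e = 96
byte 4: d7 ⊕ ad = 7a
byte 5: 92 ⊕ 19 = 8b
byte 6: c4 ⊕ e5 = 21
byte 7: f7 ⊕ fb = 0c
byte 8: e8 ⊕ da = 32
byte 9: e7 ⊕ 6e = 89

822ae6967a8b210c3289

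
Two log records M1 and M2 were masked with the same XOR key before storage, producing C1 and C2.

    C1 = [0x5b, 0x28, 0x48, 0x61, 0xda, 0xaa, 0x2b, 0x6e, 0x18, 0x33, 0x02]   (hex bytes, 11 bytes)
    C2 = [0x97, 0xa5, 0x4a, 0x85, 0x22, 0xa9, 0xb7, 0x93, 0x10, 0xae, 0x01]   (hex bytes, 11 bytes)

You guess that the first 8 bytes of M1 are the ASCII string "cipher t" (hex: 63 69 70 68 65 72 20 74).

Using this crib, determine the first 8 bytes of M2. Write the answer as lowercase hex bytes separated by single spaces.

af e4 72 8c 9d 71 bc 89

First, C1 ⊕ C2 = (M1 ⊕ K) ⊕ (M2 ⊕ K) = M1 ⊕ M2, so the key drops out. Then M2 = (M1 ⊕ M2) ⊕ M1 over the first 8 bytes.
byte 0: (5b ⊕ 97) ⊕ 63 = cc ⊕ 63 = af
byte 1: (28 ⊕ a5) ⊕ 69 = 8d ⊕ 69 = e4
byte 2: (48 ⊕ 4a) ⊕ 70 = 02 ⊕ 70 = 72
byte 3: (61 ⊕ 85) ⊕ 68 = e4 ⊕ 68 = 8c
byte 4: (da ⊕ 22) ⊕ 65 = f8 ⊕ 65 = 9d
byte 5: (aa ⊕ a9) ⊕ 72 = 03 ⊕ 72 = 71
byte 6: (2b ⊕ b7) ⊕ 20 = 9c ⊕ 20 = bc
byte 7: (6e ⊕ 93) ⊕ 74 = fd ⊕ 74 = 89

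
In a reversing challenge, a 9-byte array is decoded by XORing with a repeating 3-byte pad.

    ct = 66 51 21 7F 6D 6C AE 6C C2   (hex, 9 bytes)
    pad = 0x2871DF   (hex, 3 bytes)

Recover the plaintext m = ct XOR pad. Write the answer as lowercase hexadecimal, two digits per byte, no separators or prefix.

The 3-byte key repeats, so the effective keystream is 28 71 df 28 71 df 28 71 df.
byte 0: 01100110 xor 00101000 = 01001110
byte 1: 01010001 xor 01110001 = 00100000
byte 2: 00100001 xor 11011111 = 11111110
byte 3: 01111111 xor 00101000 = 01010111
byte 4: 01101101 xor 01110001 = 00011100
byte 5: 01101100 xor 11011111 = 10110011
byte 6: 10101110 xor 00101000 = 10000110
byte 7: 01101100 xor 01110001 = 00011101
byte 8: 11000010 xor 11011111 = 00011101

4e20fe571cb3861d1d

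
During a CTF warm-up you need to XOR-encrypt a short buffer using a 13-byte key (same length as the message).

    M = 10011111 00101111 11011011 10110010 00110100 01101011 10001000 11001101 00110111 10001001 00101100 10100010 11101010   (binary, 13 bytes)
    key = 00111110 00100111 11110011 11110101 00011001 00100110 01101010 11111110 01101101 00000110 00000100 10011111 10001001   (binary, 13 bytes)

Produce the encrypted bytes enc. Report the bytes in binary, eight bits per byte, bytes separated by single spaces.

9f xor 3e = a1
2f xor 27 = 08
db xor f3 = 28
b2 xor f5 = 47
34 xor 19 = 2d
6b xor 26 = 4d
88 xor 6a = e2
cd xor fe = 33
37 xor 6d = 5a
89 xor 06 = 8f
2c xor 04 = 28
a2 xor 9f = 3d
ea xor 89 = 63

10100001 00001000 00101000 01000111 00101101 01001101 11100010 00110011 01011010 10001111 00101000 00111101 01100011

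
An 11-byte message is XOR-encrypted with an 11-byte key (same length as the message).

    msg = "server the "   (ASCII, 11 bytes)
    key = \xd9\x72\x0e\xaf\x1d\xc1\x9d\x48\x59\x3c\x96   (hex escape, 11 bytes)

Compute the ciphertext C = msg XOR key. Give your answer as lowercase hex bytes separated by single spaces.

115 xor 217 = 170
101 xor 114 =  23
114 xor  14 = 124
118 xor 175 = 217
101 xor  29 = 120
114 xor 193 = 179
 32 xor 157 = 189
116 xor  72 =  60
104 xor  89 =  49
101 xor  60 =  89
 32 xor 150 = 182

aa 17 7c d9 78 b3 bd 3c 31 59 b6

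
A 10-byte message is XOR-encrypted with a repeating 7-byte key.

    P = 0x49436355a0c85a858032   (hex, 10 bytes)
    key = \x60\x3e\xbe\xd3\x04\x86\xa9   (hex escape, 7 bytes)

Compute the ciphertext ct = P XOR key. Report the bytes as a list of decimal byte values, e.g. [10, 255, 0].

The 7-byte key repeats, so the effective keystream is 60 3e be d3 04 86 a9 60 3e be.
byte 0: 01001001 ⊕ 01100000 = 00101001
byte 1: 01000011 ⊕ 00111110 = 01111101
byte 2: 01100011 ⊕ 10111110 = 11011101
byte 3: 01010101 ⊕ 11010011 = 10000110
byte 4: 10100000 ⊕ 00000100 = 10100100
byte 5: 11001000 ⊕ 10000110 = 01001110
byte 6: 01011010 ⊕ 10101001 = 11110011
byte 7: 10000101 ⊕ 01100000 = 11100101
byte 8: 10000000 ⊕ 00111110 = 10111110
byte 9: 00110010 ⊕ 10111110 = 10001100

[41, 125, 221, 134, 164, 78, 243, 229, 190, 140]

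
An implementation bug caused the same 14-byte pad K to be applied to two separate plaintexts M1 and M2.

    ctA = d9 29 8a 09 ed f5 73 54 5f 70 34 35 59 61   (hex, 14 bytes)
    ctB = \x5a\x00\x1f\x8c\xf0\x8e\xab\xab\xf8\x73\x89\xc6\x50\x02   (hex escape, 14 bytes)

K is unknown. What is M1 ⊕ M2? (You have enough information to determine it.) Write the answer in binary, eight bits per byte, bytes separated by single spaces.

10000011 00101001 10010101 10000101 00011101 01111011 11011000 11111111 10100111 00000011 10111101 11110011 00001001 01100011

ctA ⊕ ctB = (M1 ⊕ K) ⊕ (M2 ⊕ K) = M1 ⊕ M2 — the shared key cancels under XOR.
11011001 xor 01011010 = 10000011
00101001 xor 00000000 = 00101001
10001010 xor 00011111 = 10010101
00001001 xor 10001100 = 10000101
11101101 xor 11110000 = 00011101
11110101 xor 10001110 = 01111011
01110011 xor 10101011 = 11011000
01010100 xor 10101011 = 11111111
01011111 xor 11111000 = 10100111
01110000 xor 01110011 = 00000011
00110100 xor 10001001 = 10111101
00110101 xor 11000110 = 11110011
01011001 xor 01010000 = 00001001
01100001 xor 00000010 = 01100011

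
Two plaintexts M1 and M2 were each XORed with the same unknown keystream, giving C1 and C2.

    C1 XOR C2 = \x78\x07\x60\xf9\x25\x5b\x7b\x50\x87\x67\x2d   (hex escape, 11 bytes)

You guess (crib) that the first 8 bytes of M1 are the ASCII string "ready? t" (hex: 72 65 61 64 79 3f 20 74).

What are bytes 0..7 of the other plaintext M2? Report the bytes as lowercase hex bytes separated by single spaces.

Since C1 ⊕ C2 = M1 ⊕ M2, XORing with the guessed M1 bytes yields the corresponding M2 bytes: M2 = (C1 ⊕ C2) ⊕ M1.
78 ⊕ 72 = 0a
07 ⊕ 65 = 62
60 ⊕ 61 = 01
f9 ⊕ 64 = 9d
25 ⊕ 79 = 5c
5b ⊕ 3f = 64
7b ⊕ 20 = 5b
50 ⊕ 74 = 24

0a 62 01 9d 5c 64 5b 24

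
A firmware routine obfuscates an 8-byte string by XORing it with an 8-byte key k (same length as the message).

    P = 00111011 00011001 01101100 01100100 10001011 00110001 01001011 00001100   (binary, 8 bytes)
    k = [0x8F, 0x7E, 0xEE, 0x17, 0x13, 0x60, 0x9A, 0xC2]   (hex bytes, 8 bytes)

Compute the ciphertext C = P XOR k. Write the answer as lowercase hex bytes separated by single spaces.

XOR is its own inverse, so applying the key byte-wise gives the result directly.
byte 0:  59 ^ 143 = 180
byte 1:  25 ^ 126 = 103
byte 2: 108 ^ 238 = 130
byte 3: 100 ^  23 = 115
byte 4: 139 ^  19 = 152
byte 5:  49 ^  96 =  81
byte 6:  75 ^ 154 = 209
byte 7:  12 ^ 194 = 206

b4 67 82 73 98 51 d1 ce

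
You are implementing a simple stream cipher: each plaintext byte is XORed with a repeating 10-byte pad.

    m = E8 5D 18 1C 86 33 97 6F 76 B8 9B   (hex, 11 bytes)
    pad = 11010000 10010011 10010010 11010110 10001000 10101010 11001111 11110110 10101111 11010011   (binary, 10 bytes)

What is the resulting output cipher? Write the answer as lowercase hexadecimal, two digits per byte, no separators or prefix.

38ce8aca0e995899d96b4b

The 10-byte key repeats, so the effective keystream is d0 93 92 d6 88 aa cf f6 af d3 d0.
byte 0: 232 XOR 208 =  56
byte 1:  93 XOR 147 = 206
byte 2:  24 XOR 146 = 138
byte 3:  28 XOR 214 = 202
byte 4: 134 XOR 136 =  14
byte 5:  51 XOR 170 = 153
byte 6: 151 XOR 207 =  88
byte 7: 111 XOR 246 = 153
byte 8: 118 XOR 175 = 217
byte 9: 184 XOR 211 = 107
byte 10: 155 XOR 208 =  75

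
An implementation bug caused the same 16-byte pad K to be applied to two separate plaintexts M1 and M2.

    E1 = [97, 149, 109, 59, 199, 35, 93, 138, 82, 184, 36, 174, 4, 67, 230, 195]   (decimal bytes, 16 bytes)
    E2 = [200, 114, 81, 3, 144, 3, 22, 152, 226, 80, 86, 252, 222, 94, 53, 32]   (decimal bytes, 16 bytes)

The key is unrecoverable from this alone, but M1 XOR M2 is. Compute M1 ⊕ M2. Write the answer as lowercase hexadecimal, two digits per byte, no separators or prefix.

a9e73c3857204b12b0e87252da1dd3e3

E1 ⊕ E2 = (M1 ⊕ K) ⊕ (M2 ⊕ K) = M1 ⊕ M2 — the shared key cancels under XOR.
byte 0: 61 XOR c8 = a9
byte 1: 95 XOR 72 = e7
byte 2: 6d XOR 51 = 3c
byte 3: 3b XOR 03 = 38
byte 4: c7 XOR 90 = 57
byte 5: 23 XOR 03 = 20
byte 6: 5d XOR 16 = 4b
byte 7: 8a XOR 98 = 12
byte 8: 52 XOR e2 = b0
byte 9: b8 XOR 50 = e8
byte 10: 24 XOR 56 = 72
byte 11: ae XOR fc = 52
byte 12: 04 XOR de = da
byte 13: 43 XOR 5e = 1d
byte 14: e6 XOR 35 = d3
byte 15: c3 XOR 20 = e3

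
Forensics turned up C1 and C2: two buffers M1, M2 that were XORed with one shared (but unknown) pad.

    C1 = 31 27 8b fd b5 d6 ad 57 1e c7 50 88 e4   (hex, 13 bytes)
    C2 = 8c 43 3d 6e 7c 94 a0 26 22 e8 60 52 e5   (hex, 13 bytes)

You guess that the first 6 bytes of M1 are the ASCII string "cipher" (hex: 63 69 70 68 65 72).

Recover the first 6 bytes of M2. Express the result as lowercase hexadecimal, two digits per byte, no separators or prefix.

First, C1 ⊕ C2 = (M1 ⊕ K) ⊕ (M2 ⊕ K) = M1 ⊕ M2, so the key drops out. Then M2 = (M1 ⊕ M2) ⊕ M1 over the first 6 bytes.
byte 0: (31 ⊕ 8c) ⊕ 63 = bd ⊕ 63 = de
byte 1: (27 ⊕ 43) ⊕ 69 = 64 ⊕ 69 = 0d
byte 2: (8b ⊕ 3d) ⊕ 70 = b6 ⊕ 70 = c6
byte 3: (fd ⊕ 6e) ⊕ 68 = 93 ⊕ 68 = fb
byte 4: (b5 ⊕ 7c) ⊕ 65 = c9 ⊕ 65 = ac
byte 5: (d6 ⊕ 94) ⊕ 72 = 42 ⊕ 72 = 30

de0dc6fbac30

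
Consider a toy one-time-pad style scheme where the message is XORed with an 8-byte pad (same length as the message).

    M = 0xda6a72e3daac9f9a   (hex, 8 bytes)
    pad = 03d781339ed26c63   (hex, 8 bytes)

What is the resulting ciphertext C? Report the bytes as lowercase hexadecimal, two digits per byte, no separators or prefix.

da XOR 03 = d9
6a XOR d7 = bd
72 XOR 81 = f3
e3 XOR 33 = d0
da XOR 9e = 44
ac XOR d2 = 7e
9f XOR 6c = f3
9a XOR 63 = f9

d9bdf3d0447ef3f9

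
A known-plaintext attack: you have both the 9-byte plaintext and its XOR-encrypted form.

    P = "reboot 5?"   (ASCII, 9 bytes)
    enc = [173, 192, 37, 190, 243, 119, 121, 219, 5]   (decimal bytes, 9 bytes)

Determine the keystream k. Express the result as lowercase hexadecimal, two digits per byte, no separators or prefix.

dfa547d19c0359ee3a

Since enc = P ⊕ k, XORing both sides with P gives k = P ⊕ enc.
72 ⊕ ad = df
65 ⊕ c0 = a5
62 ⊕ 25 = 47
6f ⊕ be = d1
6f ⊕ f3 = 9c
74 ⊕ 77 = 03
20 ⊕ 79 = 59
35 ⊕ db = ee
3f ⊕ 05 = 3a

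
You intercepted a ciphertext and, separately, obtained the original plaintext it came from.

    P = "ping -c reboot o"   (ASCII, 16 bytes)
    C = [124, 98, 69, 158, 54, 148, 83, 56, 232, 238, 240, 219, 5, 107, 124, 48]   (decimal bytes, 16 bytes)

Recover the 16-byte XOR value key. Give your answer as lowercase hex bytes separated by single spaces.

Since C = P ⊕ key, XORing both sides with P gives key = P ⊕ C.
01110000 ^ 01111100 = 00001100
01101001 ^ 01100010 = 00001011
01101110 ^ 01000101 = 00101011
01100111 ^ 10011110 = 11111001
00100000 ^ 00110110 = 00010110
00101101 ^ 10010100 = 10111001
01100011 ^ 01010011 = 00110000
00100000 ^ 00111000 = 00011000
01110010 ^ 11101000 = 10011010
01100101 ^ 11101110 = 10001011
01100010 ^ 11110000 = 10010010
01101111 ^ 11011011 = 10110100
01101111 ^ 00000101 = 01101010
01110100 ^ 01101011 = 00011111
00100000 ^ 01111100 = 01011100
01101111 ^ 00110000 = 01011111

0c 0b 2b f9 16 b9 30 18 9a 8b 92 b4 6a 1f 5c 5f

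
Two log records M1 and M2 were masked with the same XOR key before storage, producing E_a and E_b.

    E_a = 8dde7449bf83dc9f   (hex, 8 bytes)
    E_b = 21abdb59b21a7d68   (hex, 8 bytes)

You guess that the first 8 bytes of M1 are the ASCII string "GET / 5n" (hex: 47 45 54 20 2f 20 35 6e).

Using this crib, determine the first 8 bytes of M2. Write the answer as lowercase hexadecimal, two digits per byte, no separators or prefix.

eb30fb3022b99499

First, E_a ⊕ E_b = (M1 ⊕ K) ⊕ (M2 ⊕ K) = M1 ⊕ M2, so the key drops out. Then M2 = (M1 ⊕ M2) ⊕ M1 over the first 8 bytes.
byte 0: (8d xor 21) xor 47 = ac xor 47 = eb
byte 1: (de xor ab) xor 45 = 75 xor 45 = 30
byte 2: (74 xor db) xor 54 = af xor 54 = fb
byte 3: (49 xor 59) xor 20 = 10 xor 20 = 30
byte 4: (bf xor b2) xor 2f = 0d xor 2f = 22
byte 5: (83 xor 1a) xor 20 = 99 xor 20 = b9
byte 6: (dc xor 7d) xor 35 = a1 xor 35 = 94
byte 7: (9f xor 68) xor 6e = f7 xor 6e = 99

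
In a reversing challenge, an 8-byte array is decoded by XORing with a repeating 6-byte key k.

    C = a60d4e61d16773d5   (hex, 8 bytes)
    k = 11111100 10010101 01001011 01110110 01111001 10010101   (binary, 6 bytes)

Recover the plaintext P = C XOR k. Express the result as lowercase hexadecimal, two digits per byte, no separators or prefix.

The 6-byte key repeats, so the effective keystream is fc 95 4b 76 79 95 fc 95.
byte 0: 166 ^ 252 =  90
byte 1:  13 ^ 149 = 152
byte 2:  78 ^  75 =   5
byte 3:  97 ^ 118 =  23
byte 4: 209 ^ 121 = 168
byte 5: 103 ^ 149 = 242
byte 6: 115 ^ 252 = 143
byte 7: 213 ^ 149 =  64

5a980517a8f28f40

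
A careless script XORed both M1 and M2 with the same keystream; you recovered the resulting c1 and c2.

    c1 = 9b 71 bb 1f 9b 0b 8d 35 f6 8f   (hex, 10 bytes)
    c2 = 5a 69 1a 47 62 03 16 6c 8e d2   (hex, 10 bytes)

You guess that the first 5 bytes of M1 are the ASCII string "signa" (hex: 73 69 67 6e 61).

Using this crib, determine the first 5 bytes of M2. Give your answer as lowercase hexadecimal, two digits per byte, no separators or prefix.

b271c63698

First, c1 ⊕ c2 = (M1 ⊕ K) ⊕ (M2 ⊕ K) = M1 ⊕ M2, so the key drops out. Then M2 = (M1 ⊕ M2) ⊕ M1 over the first 5 bytes.
byte 0: (9b ⊕ 5a) ⊕ 73 = c1 ⊕ 73 = b2
byte 1: (71 ⊕ 69) ⊕ 69 = 18 ⊕ 69 = 71
byte 2: (bb ⊕ 1a) ⊕ 67 = a1 ⊕ 67 = c6
byte 3: (1f ⊕ 47) ⊕ 6e = 58 ⊕ 6e = 36
byte 4: (9b ⊕ 62) ⊕ 61 = f9 ⊕ 61 = 98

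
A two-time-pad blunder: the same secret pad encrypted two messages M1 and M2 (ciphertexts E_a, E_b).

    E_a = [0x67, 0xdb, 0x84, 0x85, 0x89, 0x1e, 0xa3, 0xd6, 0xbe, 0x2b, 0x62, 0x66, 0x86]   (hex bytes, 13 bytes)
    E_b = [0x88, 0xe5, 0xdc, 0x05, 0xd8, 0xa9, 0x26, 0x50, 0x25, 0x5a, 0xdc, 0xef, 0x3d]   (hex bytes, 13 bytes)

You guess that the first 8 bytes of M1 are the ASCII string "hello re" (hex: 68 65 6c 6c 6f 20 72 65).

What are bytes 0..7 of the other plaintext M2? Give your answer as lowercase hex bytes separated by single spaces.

87 5b 34 ec 3e 97 f7 e3

First, E_a ⊕ E_b = (M1 ⊕ K) ⊕ (M2 ⊕ K) = M1 ⊕ M2, so the key drops out. Then M2 = (M1 ⊕ M2) ⊕ M1 over the first 8 bytes.
byte 0: (67 XOR 88) XOR 68 = ef XOR 68 = 87
byte 1: (db XOR e5) XOR 65 = 3e XOR 65 = 5b
byte 2: (84 XOR dc) XOR 6c = 58 XOR 6c = 34
byte 3: (85 XOR 05) XOR 6c = 80 XOR 6c = ec
byte 4: (89 XOR d8) XOR 6f = 51 XOR 6f = 3e
byte 5: (1e XOR a9) XOR 20 = b7 XOR 20 = 97
byte 6: (a3 XOR 26) XOR 72 = 85 XOR 72 = f7
byte 7: (d6 XOR 50) XOR 65 = 86 XOR 65 = e3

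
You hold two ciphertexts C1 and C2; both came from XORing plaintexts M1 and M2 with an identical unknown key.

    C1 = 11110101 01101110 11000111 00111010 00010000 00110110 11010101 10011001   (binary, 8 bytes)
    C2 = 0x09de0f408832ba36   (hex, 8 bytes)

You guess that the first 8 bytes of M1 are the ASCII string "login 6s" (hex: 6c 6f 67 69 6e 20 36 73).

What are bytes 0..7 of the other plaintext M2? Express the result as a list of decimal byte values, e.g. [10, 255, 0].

First, C1 ⊕ C2 = (M1 ⊕ K) ⊕ (M2 ⊕ K) = M1 ⊕ M2, so the key drops out. Then M2 = (M1 ⊕ M2) ⊕ M1 over the first 8 bytes.
byte 0: (f5 xor 09) xor 6c = fc xor 6c = 90
byte 1: (6e xor de) xor 6f = b0 xor 6f = df
byte 2: (c7 xor 0f) xor 67 = c8 xor 67 = af
byte 3: (3a xor 40) xor 69 = 7a xor 69 = 13
byte 4: (10 xor 88) xor 6e = 98 xor 6e = f6
byte 5: (36 xor 32) xor 20 = 04 xor 20 = 24
byte 6: (d5 xor ba) xor 36 = 6f xor 36 = 59
byte 7: (99 xor 36) xor 73 = af xor 73 = dc

[144, 223, 175, 19, 246, 36, 89, 220]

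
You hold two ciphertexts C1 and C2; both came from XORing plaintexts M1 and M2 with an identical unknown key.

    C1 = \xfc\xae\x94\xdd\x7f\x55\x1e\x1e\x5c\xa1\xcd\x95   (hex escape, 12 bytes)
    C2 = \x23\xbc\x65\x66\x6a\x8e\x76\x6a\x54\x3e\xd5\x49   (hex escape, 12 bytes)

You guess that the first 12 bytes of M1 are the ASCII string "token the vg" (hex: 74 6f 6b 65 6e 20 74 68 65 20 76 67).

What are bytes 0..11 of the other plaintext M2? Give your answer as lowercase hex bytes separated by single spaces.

First, C1 ⊕ C2 = (M1 ⊕ K) ⊕ (M2 ⊕ K) = M1 ⊕ M2, so the key drops out. Then M2 = (M1 ⊕ M2) ⊕ M1 over the first 12 bytes.
byte 0: (fc ^ 23) ^ 74 = df ^ 74 = ab
byte 1: (ae ^ bc) ^ 6f = 12 ^ 6f = 7d
byte 2: (94 ^ 65) ^ 6b = f1 ^ 6b = 9a
byte 3: (dd ^ 66) ^ 65 = bb ^ 65 = de
byte 4: (7f ^ 6a) ^ 6e = 15 ^ 6e = 7b
byte 5: (55 ^ 8e) ^ 20 = db ^ 20 = fb
byte 6: (1e ^ 76) ^ 74 = 68 ^ 74 = 1c
byte 7: (1e ^ 6a) ^ 68 = 74 ^ 68 = 1c
byte 8: (5c ^ 54) ^ 65 = 08 ^ 65 = 6d
byte 9: (a1 ^ 3e) ^ 20 = 9f ^ 20 = bf
byte 10: (cd ^ d5) ^ 76 = 18 ^ 76 = 6e
byte 11: (95 ^ 49) ^ 67 = dc ^ 67 = bb

ab 7d 9a de 7b fb 1c 1c 6d bf 6e bb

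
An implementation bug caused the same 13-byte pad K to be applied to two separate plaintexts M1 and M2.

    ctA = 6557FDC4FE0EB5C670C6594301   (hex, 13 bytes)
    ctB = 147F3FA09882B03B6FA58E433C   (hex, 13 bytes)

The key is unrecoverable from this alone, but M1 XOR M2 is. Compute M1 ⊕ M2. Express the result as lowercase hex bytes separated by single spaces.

71 28 c2 64 66 8c 05 fd 1f 63 d7 00 3d

ctA ⊕ ctB = (M1 ⊕ K) ⊕ (M2 ⊕ K) = M1 ⊕ M2 — the shared key cancels under XOR.
65 ^ 14 = 71
57 ^ 7f = 28
fd ^ 3f = c2
c4 ^ a0 = 64
fe ^ 98 = 66
0e ^ 82 = 8c
b5 ^ b0 = 05
c6 ^ 3b = fd
70 ^ 6f = 1f
c6 ^ a5 = 63
59 ^ 8e = d7
43 ^ 43 = 00
01 ^ 3c = 3d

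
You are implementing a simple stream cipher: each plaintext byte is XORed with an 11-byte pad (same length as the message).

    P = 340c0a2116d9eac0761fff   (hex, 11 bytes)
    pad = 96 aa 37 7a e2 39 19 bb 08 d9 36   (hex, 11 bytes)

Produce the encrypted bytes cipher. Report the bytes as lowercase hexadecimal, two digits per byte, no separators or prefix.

XOR is its own inverse, so applying the key byte-wise gives the result directly.
byte 0:  52 XOR 150 = 162
byte 1:  12 XOR 170 = 166
byte 2:  10 XOR  55 =  61
byte 3:  33 XOR 122 =  91
byte 4:  22 XOR 226 = 244
byte 5: 217 XOR  57 = 224
byte 6: 234 XOR  25 = 243
byte 7: 192 XOR 187 = 123
byte 8: 118 XOR   8 = 126
byte 9:  31 XOR 217 = 198
byte 10: 255 XOR  54 = 201

a2a63d5bf4e0f37b7ec6c9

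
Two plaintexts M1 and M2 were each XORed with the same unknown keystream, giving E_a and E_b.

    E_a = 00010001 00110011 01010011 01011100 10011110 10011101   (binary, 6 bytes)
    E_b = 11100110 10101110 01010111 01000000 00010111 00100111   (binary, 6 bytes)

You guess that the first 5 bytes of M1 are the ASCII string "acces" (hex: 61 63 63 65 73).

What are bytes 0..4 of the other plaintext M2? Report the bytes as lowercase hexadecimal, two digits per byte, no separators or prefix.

96fe6779fa

First, E_a ⊕ E_b = (M1 ⊕ K) ⊕ (M2 ⊕ K) = M1 ⊕ M2, so the key drops out. Then M2 = (M1 ⊕ M2) ⊕ M1 over the first 5 bytes.
byte 0: (11 XOR e6) XOR 61 = f7 XOR 61 = 96
byte 1: (33 XOR ae) XOR 63 = 9d XOR 63 = fe
byte 2: (53 XOR 57) XOR 63 = 04 XOR 63 = 67
byte 3: (5c XOR 40) XOR 65 = 1c XOR 65 = 79
byte 4: (9e XOR 17) XOR 73 = 89 XOR 73 = fa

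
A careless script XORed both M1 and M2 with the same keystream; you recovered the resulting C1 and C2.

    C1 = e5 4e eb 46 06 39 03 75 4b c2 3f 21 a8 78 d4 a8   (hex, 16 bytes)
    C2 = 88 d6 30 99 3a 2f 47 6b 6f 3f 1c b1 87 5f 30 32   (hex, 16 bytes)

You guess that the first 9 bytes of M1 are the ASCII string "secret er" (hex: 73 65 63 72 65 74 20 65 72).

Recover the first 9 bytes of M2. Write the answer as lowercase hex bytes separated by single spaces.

1e fd b8 ad 59 62 64 7b 56

First, C1 ⊕ C2 = (M1 ⊕ K) ⊕ (M2 ⊕ K) = M1 ⊕ M2, so the key drops out. Then M2 = (M1 ⊕ M2) ⊕ M1 over the first 9 bytes.
byte 0: (e5 xor 88) xor 73 = 6d xor 73 = 1e
byte 1: (4e xor d6) xor 65 = 98 xor 65 = fd
byte 2: (eb xor 30) xor 63 = db xor 63 = b8
byte 3: (46 xor 99) xor 72 = df xor 72 = ad
byte 4: (06 xor 3a) xor 65 = 3c xor 65 = 59
byte 5: (39 xor 2f) xor 74 = 16 xor 74 = 62
byte 6: (03 xor 47) xor 20 = 44 xor 20 = 64
byte 7: (75 xor 6b) xor 65 = 1e xor 65 = 7b
byte 8: (4b xor 6f) xor 72 = 24 xor 72 = 56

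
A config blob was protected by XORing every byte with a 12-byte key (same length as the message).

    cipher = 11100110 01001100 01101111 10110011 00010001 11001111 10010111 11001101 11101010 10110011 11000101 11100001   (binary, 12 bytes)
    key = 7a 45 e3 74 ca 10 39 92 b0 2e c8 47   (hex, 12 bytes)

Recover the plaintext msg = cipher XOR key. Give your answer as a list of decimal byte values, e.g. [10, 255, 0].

[156, 9, 140, 199, 219, 223, 174, 95, 90, 157, 13, 166]

XOR is its own inverse, so applying the key byte-wise gives the result directly.
e6 ^ 7a = 9c
4c ^ 45 = 09
6f ^ e3 = 8c
b3 ^ 74 = c7
11 ^ ca = db
cf ^ 10 = df
97 ^ 39 = ae
cd ^ 92 = 5f
ea ^ b0 = 5a
b3 ^ 2e = 9d
c5 ^ c8 = 0d
e1 ^ 47 = a6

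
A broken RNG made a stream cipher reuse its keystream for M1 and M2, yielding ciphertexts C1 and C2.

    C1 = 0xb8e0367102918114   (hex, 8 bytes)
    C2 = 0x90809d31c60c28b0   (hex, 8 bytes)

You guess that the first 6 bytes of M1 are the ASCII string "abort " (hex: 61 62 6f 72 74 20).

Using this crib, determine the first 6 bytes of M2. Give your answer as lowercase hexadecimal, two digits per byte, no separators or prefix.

First, C1 ⊕ C2 = (M1 ⊕ K) ⊕ (M2 ⊕ K) = M1 ⊕ M2, so the key drops out. Then M2 = (M1 ⊕ M2) ⊕ M1 over the first 6 bytes.
byte 0: (b8 ^ 90) ^ 61 = 28 ^ 61 = 49
byte 1: (e0 ^ 80) ^ 62 = 60 ^ 62 = 02
byte 2: (36 ^ 9d) ^ 6f = ab ^ 6f = c4
byte 3: (71 ^ 31) ^ 72 = 40 ^ 72 = 32
byte 4: (02 ^ c6) ^ 74 = c4 ^ 74 = b0
byte 5: (91 ^ 0c) ^ 20 = 9d ^ 20 = bd

4902c432b0bd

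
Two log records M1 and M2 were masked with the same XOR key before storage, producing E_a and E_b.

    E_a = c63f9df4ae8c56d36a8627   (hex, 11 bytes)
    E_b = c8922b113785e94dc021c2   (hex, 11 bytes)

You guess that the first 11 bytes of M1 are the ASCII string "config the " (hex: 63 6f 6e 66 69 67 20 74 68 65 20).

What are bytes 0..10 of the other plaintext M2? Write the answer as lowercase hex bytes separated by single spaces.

6d c2 d8 83 f0 6e 9f ea c2 c2 c5

First, E_a ⊕ E_b = (M1 ⊕ K) ⊕ (M2 ⊕ K) = M1 ⊕ M2, so the key drops out. Then M2 = (M1 ⊕ M2) ⊕ M1 over the first 11 bytes.
byte 0: (c6 ^ c8) ^ 63 = 0e ^ 63 = 6d
byte 1: (3f ^ 92) ^ 6f = ad ^ 6f = c2
byte 2: (9d ^ 2b) ^ 6e = b6 ^ 6e = d8
byte 3: (f4 ^ 11) ^ 66 = e5 ^ 66 = 83
byte 4: (ae ^ 37) ^ 69 = 99 ^ 69 = f0
byte 5: (8c ^ 85) ^ 67 = 09 ^ 67 = 6e
byte 6: (56 ^ e9) ^ 20 = bf ^ 20 = 9f
byte 7: (d3 ^ 4d) ^ 74 = 9e ^ 74 = ea
byte 8: (6a ^ c0) ^ 68 = aa ^ 68 = c2
byte 9: (86 ^ 21) ^ 65 = a7 ^ 65 = c2
byte 10: (27 ^ c2) ^ 20 = e5 ^ 20 = c5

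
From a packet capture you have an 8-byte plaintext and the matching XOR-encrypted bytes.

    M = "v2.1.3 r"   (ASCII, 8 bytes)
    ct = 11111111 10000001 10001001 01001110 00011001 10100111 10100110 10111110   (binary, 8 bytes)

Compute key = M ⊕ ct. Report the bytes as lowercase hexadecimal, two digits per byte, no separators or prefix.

89b3a77f379486cc

Since ct = M ⊕ key, XORing both sides with M gives key = M ⊕ ct.
76 ^ ff = 89
32 ^ 81 = b3
2e ^ 89 = a7
31 ^ 4e = 7f
2e ^ 19 = 37
33 ^ a7 = 94
20 ^ a6 = 86
72 ^ be = cc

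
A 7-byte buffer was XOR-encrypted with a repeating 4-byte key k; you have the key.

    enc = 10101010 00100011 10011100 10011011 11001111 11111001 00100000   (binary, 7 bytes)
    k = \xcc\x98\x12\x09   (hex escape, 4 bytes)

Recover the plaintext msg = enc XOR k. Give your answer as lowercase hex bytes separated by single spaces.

The 4-byte key repeats, so the effective keystream is cc 98 12 09 cc 98 12.
byte 0: aa ⊕ cc = 66
byte 1: 23 ⊕ 98 = bb
byte 2: 9c ⊕ 12 = 8e
byte 3: 9b ⊕ 09 = 92
byte 4: cf ⊕ cc = 03
byte 5: f9 ⊕ 98 = 61
byte 6: 20 ⊕ 12 = 32

66 bb 8e 92 03 61 32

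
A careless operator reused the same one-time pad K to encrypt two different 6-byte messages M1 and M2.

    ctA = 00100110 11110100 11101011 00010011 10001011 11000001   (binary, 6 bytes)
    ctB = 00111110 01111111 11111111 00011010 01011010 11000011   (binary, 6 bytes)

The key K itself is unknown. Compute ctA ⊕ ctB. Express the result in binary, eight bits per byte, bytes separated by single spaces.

ctA ⊕ ctB = (M1 ⊕ K) ⊕ (M2 ⊕ K) = M1 ⊕ M2 — the shared key cancels under XOR.
26 ^ 3e = 18
f4 ^ 7f = 8b
eb ^ ff = 14
13 ^ 1a = 09
8b ^ 5a = d1
c1 ^ c3 = 02

00011000 10001011 00010100 00001001 11010001 00000010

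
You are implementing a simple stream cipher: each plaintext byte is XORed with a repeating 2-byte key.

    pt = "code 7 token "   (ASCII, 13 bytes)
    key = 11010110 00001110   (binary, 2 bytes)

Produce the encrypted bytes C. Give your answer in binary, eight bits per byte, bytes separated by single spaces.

The 2-byte key repeats, so the effective keystream is d6 0e d6 0e d6 0e d6 0e d6 0e d6 0e d6.
byte 0: 63 ⊕ d6 = b5
byte 1: 6f ⊕ 0e = 61
byte 2: 64 ⊕ d6 = b2
byte 3: 65 ⊕ 0e = 6b
byte 4: 20 ⊕ d6 = f6
byte 5: 37 ⊕ 0e = 39
byte 6: 20 ⊕ d6 = f6
byte 7: 74 ⊕ 0e = 7a
byte 8: 6f ⊕ d6 = b9
byte 9: 6b ⊕ 0e = 65
byte 10: 65 ⊕ d6 = b3
byte 11: 6e ⊕ 0e = 60
byte 12: 20 ⊕ d6 = f6

10110101 01100001 10110010 01101011 11110110 00111001 11110110 01111010 10111001 01100101 10110011 01100000 11110110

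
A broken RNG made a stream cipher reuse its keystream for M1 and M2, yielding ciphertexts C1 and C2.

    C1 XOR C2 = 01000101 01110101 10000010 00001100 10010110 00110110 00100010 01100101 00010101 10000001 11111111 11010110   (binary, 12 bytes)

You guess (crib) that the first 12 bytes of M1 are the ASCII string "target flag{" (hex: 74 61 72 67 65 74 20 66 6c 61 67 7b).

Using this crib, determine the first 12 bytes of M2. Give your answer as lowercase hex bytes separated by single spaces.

Since C1 ⊕ C2 = M1 ⊕ M2, XORing with the guessed M1 bytes yields the corresponding M2 bytes: M2 = (C1 ⊕ C2) ⊕ M1.
 69 XOR 116 =  49
117 XOR  97 =  20
130 XOR 114 = 240
 12 XOR 103 = 107
150 XOR 101 = 243
 54 XOR 116 =  66
 34 XOR  32 =   2
101 XOR 102 =   3
 21 XOR 108 = 121
129 XOR  97 = 224
255 XOR 103 = 152
214 XOR 123 = 173

31 14 f0 6b f3 42 02 03 79 e0 98 ad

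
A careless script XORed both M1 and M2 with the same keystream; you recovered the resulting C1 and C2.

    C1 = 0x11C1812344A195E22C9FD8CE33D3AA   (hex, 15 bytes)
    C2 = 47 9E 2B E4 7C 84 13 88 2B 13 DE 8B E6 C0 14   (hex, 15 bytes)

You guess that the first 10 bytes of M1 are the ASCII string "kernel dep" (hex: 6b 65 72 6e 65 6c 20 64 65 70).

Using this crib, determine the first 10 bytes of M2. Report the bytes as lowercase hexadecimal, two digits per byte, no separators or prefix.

3d3ad8a95d49a60e62fc

First, C1 ⊕ C2 = (M1 ⊕ K) ⊕ (M2 ⊕ K) = M1 ⊕ M2, so the key drops out. Then M2 = (M1 ⊕ M2) ⊕ M1 over the first 10 bytes.
byte 0: (11 ^ 47) ^ 6b = 56 ^ 6b = 3d
byte 1: (c1 ^ 9e) ^ 65 = 5f ^ 65 = 3a
byte 2: (81 ^ 2b) ^ 72 = aa ^ 72 = d8
byte 3: (23 ^ e4) ^ 6e = c7 ^ 6e = a9
byte 4: (44 ^ 7c) ^ 65 = 38 ^ 65 = 5d
byte 5: (a1 ^ 84) ^ 6c = 25 ^ 6c = 49
byte 6: (95 ^ 13) ^ 20 = 86 ^ 20 = a6
byte 7: (e2 ^ 88) ^ 64 = 6a ^ 64 = 0e
byte 8: (2c ^ 2b) ^ 65 = 07 ^ 65 = 62
byte 9: (9f ^ 13) ^ 70 = 8c ^ 70 = fc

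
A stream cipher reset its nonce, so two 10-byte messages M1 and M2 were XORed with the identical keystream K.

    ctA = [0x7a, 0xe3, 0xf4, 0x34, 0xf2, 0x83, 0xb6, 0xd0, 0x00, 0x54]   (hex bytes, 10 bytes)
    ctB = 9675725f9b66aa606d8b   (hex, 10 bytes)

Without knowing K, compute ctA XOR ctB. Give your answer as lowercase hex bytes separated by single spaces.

ctA ⊕ ctB = (M1 ⊕ K) ⊕ (M2 ⊕ K) = M1 ⊕ M2 — the shared key cancels under XOR.
01111010 xor 10010110 = 11101100
11100011 xor 01110101 = 10010110
11110100 xor 01110010 = 10000110
00110100 xor 01011111 = 01101011
11110010 xor 10011011 = 01101001
10000011 xor 01100110 = 11100101
10110110 xor 10101010 = 00011100
11010000 xor 01100000 = 10110000
00000000 xor 01101101 = 01101101
01010100 xor 10001011 = 11011111

ec 96 86 6b 69 e5 1c b0 6d df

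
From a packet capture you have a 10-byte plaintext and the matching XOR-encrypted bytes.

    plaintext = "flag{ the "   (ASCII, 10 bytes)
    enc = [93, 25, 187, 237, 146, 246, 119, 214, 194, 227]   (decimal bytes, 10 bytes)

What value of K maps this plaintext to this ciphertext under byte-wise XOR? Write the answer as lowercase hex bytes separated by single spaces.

3b 75 da 8a e9 d6 03 be a7 c3

Since enc = plaintext ⊕ K, XORing both sides with plaintext gives K = plaintext ⊕ enc.
01100110 ^ 01011101 = 00111011
01101100 ^ 00011001 = 01110101
01100001 ^ 10111011 = 11011010
01100111 ^ 11101101 = 10001010
01111011 ^ 10010010 = 11101001
00100000 ^ 11110110 = 11010110
01110100 ^ 01110111 = 00000011
01101000 ^ 11010110 = 10111110
01100101 ^ 11000010 = 10100111
00100000 ^ 11100011 = 11000011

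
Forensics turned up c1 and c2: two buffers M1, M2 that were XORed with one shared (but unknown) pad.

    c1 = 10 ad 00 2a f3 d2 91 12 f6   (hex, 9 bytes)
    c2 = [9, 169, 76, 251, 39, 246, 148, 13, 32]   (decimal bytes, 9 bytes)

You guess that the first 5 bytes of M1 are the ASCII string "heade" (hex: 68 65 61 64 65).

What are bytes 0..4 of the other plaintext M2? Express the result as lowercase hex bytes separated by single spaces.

First, c1 ⊕ c2 = (M1 ⊕ K) ⊕ (M2 ⊕ K) = M1 ⊕ M2, so the key drops out. Then M2 = (M1 ⊕ M2) ⊕ M1 over the first 5 bytes.
byte 0: (10 xor 09) xor 68 = 19 xor 68 = 71
byte 1: (ad xor a9) xor 65 = 04 xor 65 = 61
byte 2: (00 xor 4c) xor 61 = 4c xor 61 = 2d
byte 3: (2a xor fb) xor 64 = d1 xor 64 = b5
byte 4: (f3 xor 27) xor 65 = d4 xor 65 = b1

71 61 2d b5 b1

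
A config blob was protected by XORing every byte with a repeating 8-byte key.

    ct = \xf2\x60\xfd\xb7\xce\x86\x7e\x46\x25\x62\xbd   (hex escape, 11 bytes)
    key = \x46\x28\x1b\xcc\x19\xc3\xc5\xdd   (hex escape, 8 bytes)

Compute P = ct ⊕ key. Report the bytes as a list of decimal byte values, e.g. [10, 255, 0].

The 8-byte key repeats, so the effective keystream is 46 28 1b cc 19 c3 c5 dd 46 28 1b.
byte 0: 11110010 xor 01000110 = 10110100
byte 1: 01100000 xor 00101000 = 01001000
byte 2: 11111101 xor 00011011 = 11100110
byte 3: 10110111 xor 11001100 = 01111011
byte 4: 11001110 xor 00011001 = 11010111
byte 5: 10000110 xor 11000011 = 01000101
byte 6: 01111110 xor 11000101 = 10111011
byte 7: 01000110 xor 11011101 = 10011011
byte 8: 00100101 xor 01000110 = 01100011
byte 9: 01100010 xor 00101000 = 01001010
byte 10: 10111101 xor 00011011 = 10100110

[180, 72, 230, 123, 215, 69, 187, 155, 99, 74, 166]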